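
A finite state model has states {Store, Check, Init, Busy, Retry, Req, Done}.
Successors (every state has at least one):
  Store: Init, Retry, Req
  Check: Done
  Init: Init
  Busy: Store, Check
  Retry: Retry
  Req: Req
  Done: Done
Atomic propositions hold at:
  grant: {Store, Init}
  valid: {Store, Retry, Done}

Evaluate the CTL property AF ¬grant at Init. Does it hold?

Sat(¬grant) = {Check, Busy, Retry, Req, Done}
AF ¬grant: least fixpoint, start Z0 = {Check, Busy, Retry, Req, Done}, add states with every successor in Z. Already a fixed point.
Sat(AF ¬grant) = {Check, Busy, Retry, Req, Done}
Init ∉ Sat(AF ¬grant) = {Check, Busy, Retry, Req, Done}, so the formula does not hold at Init.

No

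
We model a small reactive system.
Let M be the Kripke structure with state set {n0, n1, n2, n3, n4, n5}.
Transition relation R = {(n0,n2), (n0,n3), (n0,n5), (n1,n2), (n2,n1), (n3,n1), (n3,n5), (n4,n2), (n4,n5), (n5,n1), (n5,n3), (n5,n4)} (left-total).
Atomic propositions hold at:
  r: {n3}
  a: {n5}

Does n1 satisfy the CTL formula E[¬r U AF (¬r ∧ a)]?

No

Sat(¬r) = {n0, n1, n2, n4, n5}
Sat(¬r ∧ a) = {n5}
AF (¬r ∧ a): least fixpoint, start Z0 = {n5}, add states with every successor in Z. Already a fixed point.
Sat(AF (¬r ∧ a)) = {n5}
E[¬r U AF (¬r ∧ a)]: least fixpoint, start Z0 = Sat(AF (¬r ∧ a)) = {n5}, add states in Sat(¬r) with some successor in Z. Z1 = {n0, n4, n5}; fixed.
Sat(E[¬r U AF (¬r ∧ a)]) = {n0, n4, n5}
n1 ∉ Sat(E[¬r U AF (¬r ∧ a)]) = {n0, n4, n5}, so the formula does not hold at n1.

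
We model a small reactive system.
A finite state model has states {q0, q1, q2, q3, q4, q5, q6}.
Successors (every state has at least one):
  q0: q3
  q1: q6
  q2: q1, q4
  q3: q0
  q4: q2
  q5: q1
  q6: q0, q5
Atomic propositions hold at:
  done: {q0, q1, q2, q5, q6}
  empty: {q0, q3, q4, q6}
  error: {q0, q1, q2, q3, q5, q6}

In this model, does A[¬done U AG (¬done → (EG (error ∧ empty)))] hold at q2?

No

Sat(¬done) = {q3, q4}
Sat(error ∧ empty) = {q0, q3, q6}
EG (error ∧ empty): greatest fixpoint, start Z0 = {q0, q3, q6}, keep only states in Sat with some successor in Z. Already a fixed point.
Sat(EG (error ∧ empty)) = {q0, q3, q6}
Sat(¬done → (EG (error ∧ empty))) = {q0, q1, q2, q3, q5, q6}
AG (¬done → (EG (error ∧ empty))): greatest fixpoint, start Z0 = {q0, q1, q2, q3, q5, q6}, keep only states in Sat with every successor in Z. Z1 = {q0, q1, q3, q5, q6}; fixed.
Sat(AG (¬done → (EG (error ∧ empty)))) = {q0, q1, q3, q5, q6}
A[¬done U AG (¬done → (EG (error ∧ empty)))]: least fixpoint, start Z0 = Sat(AG (¬done → (EG (error ∧ empty)))) = {q0, q1, q3, q5, q6}, add states in Sat(¬done) with every successor in Z. Already a fixed point.
Sat(A[¬done U AG (¬done → (EG (error ∧ empty)))]) = {q0, q1, q3, q5, q6}
q2 ∉ Sat(A[¬done U AG (¬done → (EG (error ∧ empty)))]) = {q0, q1, q3, q5, q6}, so the formula does not hold at q2.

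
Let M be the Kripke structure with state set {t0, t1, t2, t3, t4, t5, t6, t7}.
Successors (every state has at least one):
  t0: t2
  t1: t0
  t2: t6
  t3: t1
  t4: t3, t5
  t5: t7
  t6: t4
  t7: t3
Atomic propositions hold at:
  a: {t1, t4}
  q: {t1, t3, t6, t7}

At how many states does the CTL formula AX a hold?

Sat(AX a) = {s : every successor in {t1, t4}} = {t3, t6}
|Sat(AX a)| = |{t3, t6}| = 2.

2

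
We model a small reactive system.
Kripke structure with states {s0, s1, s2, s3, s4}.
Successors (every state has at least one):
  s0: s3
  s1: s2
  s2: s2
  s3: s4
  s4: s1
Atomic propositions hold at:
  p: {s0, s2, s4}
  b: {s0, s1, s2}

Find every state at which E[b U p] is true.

{s0, s1, s2, s4}

E[b U p]: least fixpoint, start Z0 = Sat(p) = {s0, s2, s4}, add states in Sat(b) with some successor in Z. Z1 = {s0, s1, s2, s4}; fixed.
Sat(E[b U p]) = {s0, s1, s2, s4}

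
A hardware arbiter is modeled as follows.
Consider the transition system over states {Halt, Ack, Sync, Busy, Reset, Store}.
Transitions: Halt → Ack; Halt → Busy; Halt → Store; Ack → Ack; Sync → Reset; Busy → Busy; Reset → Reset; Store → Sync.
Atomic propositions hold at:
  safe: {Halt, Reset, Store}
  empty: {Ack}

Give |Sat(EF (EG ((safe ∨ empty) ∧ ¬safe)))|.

Sat(safe ∨ empty) = {Halt, Ack, Reset, Store}
Sat(¬safe) = {Ack, Sync, Busy}
Sat((safe ∨ empty) ∧ ¬safe) = {Ack}
EG ((safe ∨ empty) ∧ ¬safe): greatest fixpoint, start Z0 = {Ack}, keep only states in Sat with some successor in Z. Already a fixed point.
Sat(EG ((safe ∨ empty) ∧ ¬safe)) = {Ack}
EF (EG ((safe ∨ empty) ∧ ¬safe)): least fixpoint, start Z0 = {Ack}, add states with some successor in Z. Z1 = {Halt, Ack}; fixed.
Sat(EF (EG ((safe ∨ empty) ∧ ¬safe))) = {Halt, Ack}
|Sat(EF (EG ((safe ∨ empty) ∧ ¬safe)))| = |{Halt, Ack}| = 2.

2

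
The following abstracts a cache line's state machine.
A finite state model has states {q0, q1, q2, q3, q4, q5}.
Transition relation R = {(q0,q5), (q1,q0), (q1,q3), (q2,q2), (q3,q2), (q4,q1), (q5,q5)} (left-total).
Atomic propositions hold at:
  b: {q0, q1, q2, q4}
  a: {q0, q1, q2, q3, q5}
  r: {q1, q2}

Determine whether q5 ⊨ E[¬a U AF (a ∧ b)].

Sat(¬a) = {q4}
Sat(a ∧ b) = {q0, q1, q2}
AF (a ∧ b): least fixpoint, start Z0 = {q0, q1, q2}, add states with every successor in Z. Z1 = {q0, q1, q2, q3, q4}; fixed.
Sat(AF (a ∧ b)) = {q0, q1, q2, q3, q4}
E[¬a U AF (a ∧ b)]: least fixpoint, start Z0 = Sat(AF (a ∧ b)) = {q0, q1, q2, q3, q4}, add states in Sat(¬a) with some successor in Z. Already a fixed point.
Sat(E[¬a U AF (a ∧ b)]) = {q0, q1, q2, q3, q4}
q5 ∉ Sat(E[¬a U AF (a ∧ b)]) = {q0, q1, q2, q3, q4}, so the formula does not hold at q5.

No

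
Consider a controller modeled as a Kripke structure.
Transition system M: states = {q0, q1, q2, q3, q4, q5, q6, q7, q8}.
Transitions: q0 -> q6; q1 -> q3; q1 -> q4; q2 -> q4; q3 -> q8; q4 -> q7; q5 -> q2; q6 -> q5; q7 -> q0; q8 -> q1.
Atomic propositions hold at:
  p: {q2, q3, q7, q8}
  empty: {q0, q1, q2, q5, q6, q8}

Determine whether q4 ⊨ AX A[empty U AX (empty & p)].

No

Sat(empty & p) = {q2, q8}
Sat(AX (empty & p)) = {s : every successor in {q2, q8}} = {q3, q5}
A[empty U AX (empty & p)]: least fixpoint, start Z0 = Sat(AX (empty & p)) = {q3, q5}, add states in Sat(empty) with every successor in Z. Z1 = {q3, q5, q6}; Z2 = {q0, q3, q5, q6}; fixed.
Sat(A[empty U AX (empty & p)]) = {q0, q3, q5, q6}
Sat(AX A[empty U AX (empty & p)]) = {s : every successor in {q0, q3, q5, q6}} = {q0, q6, q7}
q4 ∉ Sat(AX A[empty U AX (empty & p)]) = {q0, q6, q7}, so the formula does not hold at q4.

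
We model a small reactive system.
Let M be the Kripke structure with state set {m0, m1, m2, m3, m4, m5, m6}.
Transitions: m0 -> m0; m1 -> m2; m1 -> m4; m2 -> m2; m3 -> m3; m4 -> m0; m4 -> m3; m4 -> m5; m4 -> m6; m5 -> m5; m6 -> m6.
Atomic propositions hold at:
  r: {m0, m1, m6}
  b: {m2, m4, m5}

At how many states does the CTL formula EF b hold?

4

EF b: least fixpoint, start Z0 = {m2, m4, m5}, add states with some successor in Z. Z1 = {m1, m2, m4, m5}; fixed.
Sat(EF b) = {m1, m2, m4, m5}
|Sat(EF b)| = |{m1, m2, m4, m5}| = 4.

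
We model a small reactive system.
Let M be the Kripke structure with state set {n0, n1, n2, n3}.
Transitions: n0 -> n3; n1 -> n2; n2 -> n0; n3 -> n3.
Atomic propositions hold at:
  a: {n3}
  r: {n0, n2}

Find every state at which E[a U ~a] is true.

Sat(~a) = {n0, n1, n2}
E[a U ~a]: least fixpoint, start Z0 = Sat(~a) = {n0, n1, n2}, add states in Sat(a) with some successor in Z. Already a fixed point.
Sat(E[a U ~a]) = {n0, n1, n2}

{n0, n1, n2}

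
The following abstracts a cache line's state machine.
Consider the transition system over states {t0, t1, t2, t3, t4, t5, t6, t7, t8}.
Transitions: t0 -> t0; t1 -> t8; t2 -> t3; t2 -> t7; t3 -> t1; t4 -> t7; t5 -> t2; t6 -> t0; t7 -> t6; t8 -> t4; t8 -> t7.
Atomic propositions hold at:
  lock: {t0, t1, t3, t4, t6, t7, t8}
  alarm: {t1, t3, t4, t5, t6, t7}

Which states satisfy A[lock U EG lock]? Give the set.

{t0, t1, t3, t4, t6, t7, t8}

EG lock: greatest fixpoint, start Z0 = {t0, t1, t3, t4, t6, t7, t8}, keep only states in Sat with some successor in Z. Already a fixed point.
Sat(EG lock) = {t0, t1, t3, t4, t6, t7, t8}
A[lock U EG lock]: least fixpoint, start Z0 = Sat(EG lock) = {t0, t1, t3, t4, t6, t7, t8}, add states in Sat(lock) with every successor in Z. Already a fixed point.
Sat(A[lock U EG lock]) = {t0, t1, t3, t4, t6, t7, t8}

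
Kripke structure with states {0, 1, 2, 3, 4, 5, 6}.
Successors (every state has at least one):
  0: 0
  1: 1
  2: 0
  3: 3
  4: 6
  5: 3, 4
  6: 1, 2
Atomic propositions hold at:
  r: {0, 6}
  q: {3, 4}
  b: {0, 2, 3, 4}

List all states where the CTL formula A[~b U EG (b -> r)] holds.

Sat(~b) = {1, 5, 6}
Sat(b -> r) = {0, 1, 5, 6}
EG (b -> r): greatest fixpoint, start Z0 = {0, 1, 5, 6}, keep only states in Sat with some successor in Z. Z1 = {0, 1, 6}; fixed.
Sat(EG (b -> r)) = {0, 1, 6}
A[~b U EG (b -> r)]: least fixpoint, start Z0 = Sat(EG (b -> r)) = {0, 1, 6}, add states in Sat(~b) with every successor in Z. Already a fixed point.
Sat(A[~b U EG (b -> r)]) = {0, 1, 6}

{0, 1, 6}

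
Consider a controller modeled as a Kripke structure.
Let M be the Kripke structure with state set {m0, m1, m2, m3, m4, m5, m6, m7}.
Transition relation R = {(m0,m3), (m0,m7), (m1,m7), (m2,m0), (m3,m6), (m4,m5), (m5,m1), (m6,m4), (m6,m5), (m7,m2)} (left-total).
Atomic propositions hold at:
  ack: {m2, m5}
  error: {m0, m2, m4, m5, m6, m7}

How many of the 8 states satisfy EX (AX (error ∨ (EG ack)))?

EG ack: greatest fixpoint, start Z0 = {m2, m5}, keep only states in Sat with some successor in Z. Z1 = ∅; fixed.
Sat(EG ack) = ∅
Sat(error ∨ (EG ack)) = {m0, m2, m4, m5, m6, m7}
Sat(AX (error ∨ (EG ack))) = {s : every successor in {m0, m2, m4, m5, m6, m7}} = {m1, m2, m3, m4, m6, m7}
Sat(EX (AX (error ∨ (EG ack)))) = {s : some successor in {m1, m2, m3, m4, m6, m7}} = {m0, m1, m3, m5, m6, m7}
|Sat(EX (AX (error ∨ (EG ack))))| = |{m0, m1, m3, m5, m6, m7}| = 6.

6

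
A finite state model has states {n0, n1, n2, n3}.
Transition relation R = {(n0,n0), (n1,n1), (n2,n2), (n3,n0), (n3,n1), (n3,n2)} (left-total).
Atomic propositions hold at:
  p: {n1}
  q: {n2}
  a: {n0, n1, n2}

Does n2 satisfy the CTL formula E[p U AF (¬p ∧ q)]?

Yes

Sat(¬p) = {n0, n2, n3}
Sat(¬p ∧ q) = {n2}
AF (¬p ∧ q): least fixpoint, start Z0 = {n2}, add states with every successor in Z. Already a fixed point.
Sat(AF (¬p ∧ q)) = {n2}
E[p U AF (¬p ∧ q)]: least fixpoint, start Z0 = Sat(AF (¬p ∧ q)) = {n2}, add states in Sat(p) with some successor in Z. Already a fixed point.
Sat(E[p U AF (¬p ∧ q)]) = {n2}
n2 ∈ Sat(E[p U AF (¬p ∧ q)]) = {n2}, so the formula holds at n2.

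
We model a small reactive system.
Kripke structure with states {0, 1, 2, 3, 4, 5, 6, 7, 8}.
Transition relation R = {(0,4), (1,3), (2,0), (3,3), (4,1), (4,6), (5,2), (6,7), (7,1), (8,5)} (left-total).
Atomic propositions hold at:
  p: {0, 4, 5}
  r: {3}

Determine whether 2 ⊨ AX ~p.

No

Sat(~p) = {1, 2, 3, 6, 7, 8}
Sat(AX ~p) = {s : every successor in {1, 2, 3, 6, 7, 8}} = {1, 3, 4, 5, 6, 7}
2 ∉ Sat(AX ~p) = {1, 3, 4, 5, 6, 7}, so the formula does not hold at 2.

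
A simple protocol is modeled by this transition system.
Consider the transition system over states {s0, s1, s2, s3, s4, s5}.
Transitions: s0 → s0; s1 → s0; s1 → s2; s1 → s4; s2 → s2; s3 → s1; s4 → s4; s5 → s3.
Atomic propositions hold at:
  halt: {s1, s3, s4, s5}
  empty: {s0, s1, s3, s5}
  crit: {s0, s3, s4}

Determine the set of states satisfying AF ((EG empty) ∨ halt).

{s0, s1, s3, s4, s5}

EG empty: greatest fixpoint, start Z0 = {s0, s1, s3, s5}, keep only states in Sat with some successor in Z. Already a fixed point.
Sat(EG empty) = {s0, s1, s3, s5}
Sat((EG empty) ∨ halt) = {s0, s1, s3, s4, s5}
AF ((EG empty) ∨ halt): least fixpoint, start Z0 = {s0, s1, s3, s4, s5}, add states with every successor in Z. Already a fixed point.
Sat(AF ((EG empty) ∨ halt)) = {s0, s1, s3, s4, s5}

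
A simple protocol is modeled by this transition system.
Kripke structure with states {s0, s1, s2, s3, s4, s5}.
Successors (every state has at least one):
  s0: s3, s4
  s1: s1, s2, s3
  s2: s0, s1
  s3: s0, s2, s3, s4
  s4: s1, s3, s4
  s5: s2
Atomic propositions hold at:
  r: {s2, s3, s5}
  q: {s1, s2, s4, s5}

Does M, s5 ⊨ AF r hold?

Yes

AF r: least fixpoint, start Z0 = {s2, s3, s5}, add states with every successor in Z. Already a fixed point.
Sat(AF r) = {s2, s3, s5}
s5 ∈ Sat(AF r) = {s2, s3, s5}, so the formula holds at s5.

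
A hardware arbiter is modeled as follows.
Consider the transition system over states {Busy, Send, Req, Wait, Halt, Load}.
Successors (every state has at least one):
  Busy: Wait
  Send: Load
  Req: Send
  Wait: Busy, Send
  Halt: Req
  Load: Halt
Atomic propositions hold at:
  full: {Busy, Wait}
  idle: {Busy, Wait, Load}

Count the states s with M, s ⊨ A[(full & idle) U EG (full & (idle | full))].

Sat(full & idle) = {Busy, Wait}
Sat(idle | full) = {Busy, Wait, Load}
Sat(full & (idle | full)) = {Busy, Wait}
EG (full & (idle | full)): greatest fixpoint, start Z0 = {Busy, Wait}, keep only states in Sat with some successor in Z. Already a fixed point.
Sat(EG (full & (idle | full))) = {Busy, Wait}
A[(full & idle) U EG (full & (idle | full))]: least fixpoint, start Z0 = Sat(EG (full & (idle | full))) = {Busy, Wait}, add states in Sat(full & idle) with every successor in Z. Already a fixed point.
Sat(A[(full & idle) U EG (full & (idle | full))]) = {Busy, Wait}
|Sat(A[(full & idle) U EG (full & (idle | full))])| = |{Busy, Wait}| = 2.

2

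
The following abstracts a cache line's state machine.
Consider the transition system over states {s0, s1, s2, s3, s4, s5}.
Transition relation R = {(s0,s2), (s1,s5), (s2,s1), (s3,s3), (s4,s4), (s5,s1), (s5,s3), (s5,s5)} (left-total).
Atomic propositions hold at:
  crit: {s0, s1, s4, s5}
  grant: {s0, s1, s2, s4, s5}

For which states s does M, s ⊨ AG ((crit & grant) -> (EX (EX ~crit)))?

Sat(crit & grant) = {s0, s1, s4, s5}
Sat(~crit) = {s2, s3}
Sat(EX ~crit) = {s : some successor in {s2, s3}} = {s0, s3, s5}
Sat(EX (EX ~crit)) = {s : some successor in {s0, s3, s5}} = {s1, s3, s5}
Sat((crit & grant) -> (EX (EX ~crit))) = {s1, s2, s3, s5}
AG ((crit & grant) -> (EX (EX ~crit))): greatest fixpoint, start Z0 = {s1, s2, s3, s5}, keep only states in Sat with every successor in Z. Already a fixed point.
Sat(AG ((crit & grant) -> (EX (EX ~crit)))) = {s1, s2, s3, s5}

{s1, s2, s3, s5}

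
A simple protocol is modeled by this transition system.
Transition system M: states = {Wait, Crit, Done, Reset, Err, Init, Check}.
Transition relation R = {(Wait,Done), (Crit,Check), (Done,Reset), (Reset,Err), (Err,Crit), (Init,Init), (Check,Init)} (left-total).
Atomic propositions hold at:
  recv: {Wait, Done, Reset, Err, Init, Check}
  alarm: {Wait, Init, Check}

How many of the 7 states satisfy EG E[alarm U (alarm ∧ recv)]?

Sat(alarm ∧ recv) = {Wait, Init, Check}
E[alarm U (alarm ∧ recv)]: least fixpoint, start Z0 = Sat((alarm ∧ recv)) = {Wait, Init, Check}, add states in Sat(alarm) with some successor in Z. Already a fixed point.
Sat(E[alarm U (alarm ∧ recv)]) = {Wait, Init, Check}
EG E[alarm U (alarm ∧ recv)]: greatest fixpoint, start Z0 = {Wait, Init, Check}, keep only states in Sat with some successor in Z. Z1 = {Init, Check}; fixed.
Sat(EG E[alarm U (alarm ∧ recv)]) = {Init, Check}
|Sat(EG E[alarm U (alarm ∧ recv)])| = |{Init, Check}| = 2.

2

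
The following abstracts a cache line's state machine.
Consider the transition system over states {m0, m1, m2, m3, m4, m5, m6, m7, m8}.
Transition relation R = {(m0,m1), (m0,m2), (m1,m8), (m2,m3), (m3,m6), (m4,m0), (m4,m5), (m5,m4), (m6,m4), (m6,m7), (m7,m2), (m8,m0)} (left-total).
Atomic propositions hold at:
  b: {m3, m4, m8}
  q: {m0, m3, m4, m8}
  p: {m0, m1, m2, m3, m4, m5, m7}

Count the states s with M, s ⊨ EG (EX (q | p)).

Sat(q | p) = {m0, m1, m2, m3, m4, m5, m7, m8}
Sat(EX (q | p)) = {s : some successor in {m0, m1, m2, m3, m4, m5, m7, m8}} = {m0, m1, m2, m4, m5, m6, m7, m8}
EG (EX (q | p)): greatest fixpoint, start Z0 = {m0, m1, m2, m4, m5, m6, m7, m8}, keep only states in Sat with some successor in Z. Z1 = {m0, m1, m4, m5, m6, m7, m8}; Z2 = {m0, m1, m4, m5, m6, m8}; fixed.
Sat(EG (EX (q | p))) = {m0, m1, m4, m5, m6, m8}
|Sat(EG (EX (q | p)))| = |{m0, m1, m4, m5, m6, m8}| = 6.

6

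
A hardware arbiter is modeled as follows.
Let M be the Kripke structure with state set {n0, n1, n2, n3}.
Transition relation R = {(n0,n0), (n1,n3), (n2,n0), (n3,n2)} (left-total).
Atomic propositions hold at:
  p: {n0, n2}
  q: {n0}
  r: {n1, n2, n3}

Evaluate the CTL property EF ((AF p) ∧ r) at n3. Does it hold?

Yes

AF p: least fixpoint, start Z0 = {n0, n2}, add states with every successor in Z. Z1 = {n0, n2, n3}; Z2 = {n0, n1, n2, n3}; fixed.
Sat(AF p) = {n0, n1, n2, n3}
Sat((AF p) ∧ r) = {n1, n2, n3}
EF ((AF p) ∧ r): least fixpoint, start Z0 = {n1, n2, n3}, add states with some successor in Z. Already a fixed point.
Sat(EF ((AF p) ∧ r)) = {n1, n2, n3}
n3 ∈ Sat(EF ((AF p) ∧ r)) = {n1, n2, n3}, so the formula holds at n3.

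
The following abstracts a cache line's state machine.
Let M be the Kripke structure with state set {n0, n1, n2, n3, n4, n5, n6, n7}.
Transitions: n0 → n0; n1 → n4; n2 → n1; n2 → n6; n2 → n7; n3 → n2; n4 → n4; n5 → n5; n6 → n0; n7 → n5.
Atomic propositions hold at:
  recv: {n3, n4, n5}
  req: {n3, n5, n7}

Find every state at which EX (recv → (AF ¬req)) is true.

{n0, n1, n2, n3, n4, n6}

Sat(¬req) = {n0, n1, n2, n4, n6}
AF ¬req: least fixpoint, start Z0 = {n0, n1, n2, n4, n6}, add states with every successor in Z. Z1 = {n0, n1, n2, n3, n4, n6}; fixed.
Sat(AF ¬req) = {n0, n1, n2, n3, n4, n6}
Sat(recv → (AF ¬req)) = {n0, n1, n2, n3, n4, n6, n7}
Sat(EX (recv → (AF ¬req))) = {s : some successor in {n0, n1, n2, n3, n4, n6, n7}} = {n0, n1, n2, n3, n4, n6}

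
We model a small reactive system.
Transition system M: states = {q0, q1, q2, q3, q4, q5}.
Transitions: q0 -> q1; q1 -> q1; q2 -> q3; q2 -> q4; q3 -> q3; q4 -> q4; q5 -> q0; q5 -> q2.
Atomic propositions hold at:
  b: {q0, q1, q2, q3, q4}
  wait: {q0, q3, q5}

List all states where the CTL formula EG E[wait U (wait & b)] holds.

Sat(wait & b) = {q0, q3}
E[wait U (wait & b)]: least fixpoint, start Z0 = Sat((wait & b)) = {q0, q3}, add states in Sat(wait) with some successor in Z. Z1 = {q0, q3, q5}; fixed.
Sat(E[wait U (wait & b)]) = {q0, q3, q5}
EG E[wait U (wait & b)]: greatest fixpoint, start Z0 = {q0, q3, q5}, keep only states in Sat with some successor in Z. Z1 = {q3, q5}; Z2 = {q3}; fixed.
Sat(EG E[wait U (wait & b)]) = {q3}

{q3}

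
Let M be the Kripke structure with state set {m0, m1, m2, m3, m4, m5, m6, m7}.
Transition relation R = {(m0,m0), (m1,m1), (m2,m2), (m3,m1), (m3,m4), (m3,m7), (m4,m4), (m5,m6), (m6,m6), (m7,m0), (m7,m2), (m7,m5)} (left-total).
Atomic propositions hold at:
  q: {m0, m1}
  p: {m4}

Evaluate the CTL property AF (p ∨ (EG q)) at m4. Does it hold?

Yes

EG q: greatest fixpoint, start Z0 = {m0, m1}, keep only states in Sat with some successor in Z. Already a fixed point.
Sat(EG q) = {m0, m1}
Sat(p ∨ (EG q)) = {m0, m1, m4}
AF (p ∨ (EG q)): least fixpoint, start Z0 = {m0, m1, m4}, add states with every successor in Z. Already a fixed point.
Sat(AF (p ∨ (EG q))) = {m0, m1, m4}
m4 ∈ Sat(AF (p ∨ (EG q))) = {m0, m1, m4}, so the formula holds at m4.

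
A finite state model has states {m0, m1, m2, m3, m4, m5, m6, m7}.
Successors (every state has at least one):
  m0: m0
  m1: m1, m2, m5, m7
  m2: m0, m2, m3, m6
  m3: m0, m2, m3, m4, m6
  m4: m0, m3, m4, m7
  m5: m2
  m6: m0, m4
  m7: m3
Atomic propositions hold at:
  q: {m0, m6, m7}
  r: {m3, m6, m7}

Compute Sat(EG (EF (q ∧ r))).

{m1, m2, m3, m4, m5, m6, m7}

Sat(q ∧ r) = {m6, m7}
EF (q ∧ r): least fixpoint, start Z0 = {m6, m7}, add states with some successor in Z. Z1 = {m1, m2, m3, m4, m6, m7}; Z2 = {m1, m2, m3, m4, m5, m6, m7}; fixed.
Sat(EF (q ∧ r)) = {m1, m2, m3, m4, m5, m6, m7}
EG (EF (q ∧ r)): greatest fixpoint, start Z0 = {m1, m2, m3, m4, m5, m6, m7}, keep only states in Sat with some successor in Z. Already a fixed point.
Sat(EG (EF (q ∧ r))) = {m1, m2, m3, m4, m5, m6, m7}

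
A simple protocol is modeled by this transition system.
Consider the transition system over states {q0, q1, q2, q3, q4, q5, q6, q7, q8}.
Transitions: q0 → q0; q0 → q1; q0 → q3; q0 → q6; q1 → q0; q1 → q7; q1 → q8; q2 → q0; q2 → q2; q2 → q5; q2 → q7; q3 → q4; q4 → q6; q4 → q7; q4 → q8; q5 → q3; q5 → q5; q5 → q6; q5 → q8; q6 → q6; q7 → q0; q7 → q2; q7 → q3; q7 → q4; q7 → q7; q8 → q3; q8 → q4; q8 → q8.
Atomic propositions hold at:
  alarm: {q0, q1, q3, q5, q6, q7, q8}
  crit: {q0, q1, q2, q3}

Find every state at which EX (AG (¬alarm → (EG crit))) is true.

{q0, q4, q5, q6}

Sat(¬alarm) = {q2, q4}
EG crit: greatest fixpoint, start Z0 = {q0, q1, q2, q3}, keep only states in Sat with some successor in Z. Z1 = {q0, q1, q2}; fixed.
Sat(EG crit) = {q0, q1, q2}
Sat(¬alarm → (EG crit)) = {q0, q1, q2, q3, q5, q6, q7, q8}
AG (¬alarm → (EG crit)): greatest fixpoint, start Z0 = {q0, q1, q2, q3, q5, q6, q7, q8}, keep only states in Sat with every successor in Z. Z1 = {q0, q1, q2, q5, q6}; Z2 = {q6}; fixed.
Sat(AG (¬alarm → (EG crit))) = {q6}
Sat(EX (AG (¬alarm → (EG crit)))) = {s : some successor in {q6}} = {q0, q4, q5, q6}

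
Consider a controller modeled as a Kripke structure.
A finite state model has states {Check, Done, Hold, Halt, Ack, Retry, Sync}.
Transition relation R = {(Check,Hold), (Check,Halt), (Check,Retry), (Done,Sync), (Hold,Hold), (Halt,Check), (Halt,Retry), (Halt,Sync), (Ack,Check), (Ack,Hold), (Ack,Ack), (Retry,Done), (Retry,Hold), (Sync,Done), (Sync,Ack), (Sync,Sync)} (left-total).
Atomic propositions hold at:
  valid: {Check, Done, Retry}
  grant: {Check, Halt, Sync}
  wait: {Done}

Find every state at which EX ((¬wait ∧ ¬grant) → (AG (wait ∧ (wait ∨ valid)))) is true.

{Check, Done, Halt, Ack, Retry, Sync}

Sat(¬wait) = {Check, Hold, Halt, Ack, Retry, Sync}
Sat(¬grant) = {Done, Hold, Ack, Retry}
Sat(¬wait ∧ ¬grant) = {Hold, Ack, Retry}
Sat(wait ∨ valid) = {Check, Done, Retry}
Sat(wait ∧ (wait ∨ valid)) = {Done}
AG (wait ∧ (wait ∨ valid)): greatest fixpoint, start Z0 = {Done}, keep only states in Sat with every successor in Z. Z1 = ∅; fixed.
Sat(AG (wait ∧ (wait ∨ valid))) = ∅
Sat((¬wait ∧ ¬grant) → (AG (wait ∧ (wait ∨ valid)))) = {Check, Done, Halt, Sync}
Sat(EX ((¬wait ∧ ¬grant) → (AG (wait ∧ (wait ∨ valid))))) = {s : some successor in {Check, Done, Halt, Sync}} = {Check, Done, Halt, Ack, Retry, Sync}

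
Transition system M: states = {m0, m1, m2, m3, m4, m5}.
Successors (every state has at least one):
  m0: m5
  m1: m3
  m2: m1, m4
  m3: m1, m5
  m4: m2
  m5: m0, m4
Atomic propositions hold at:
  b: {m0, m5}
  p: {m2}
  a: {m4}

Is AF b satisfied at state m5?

Yes

AF b: least fixpoint, start Z0 = {m0, m5}, add states with every successor in Z. Already a fixed point.
Sat(AF b) = {m0, m5}
m5 ∈ Sat(AF b) = {m0, m5}, so the formula holds at m5.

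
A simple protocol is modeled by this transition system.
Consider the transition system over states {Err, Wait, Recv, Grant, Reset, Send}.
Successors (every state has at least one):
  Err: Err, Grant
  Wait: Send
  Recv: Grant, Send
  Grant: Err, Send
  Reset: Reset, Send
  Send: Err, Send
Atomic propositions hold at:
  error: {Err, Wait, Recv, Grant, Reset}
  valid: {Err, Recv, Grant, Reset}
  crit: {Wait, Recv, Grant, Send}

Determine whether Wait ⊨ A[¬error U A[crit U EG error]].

No

Sat(¬error) = {Send}
EG error: greatest fixpoint, start Z0 = {Err, Wait, Recv, Grant, Reset}, keep only states in Sat with some successor in Z. Z1 = {Err, Recv, Grant, Reset}; fixed.
Sat(EG error) = {Err, Recv, Grant, Reset}
A[crit U EG error]: least fixpoint, start Z0 = Sat(EG error) = {Err, Recv, Grant, Reset}, add states in Sat(crit) with every successor in Z. Already a fixed point.
Sat(A[crit U EG error]) = {Err, Recv, Grant, Reset}
A[¬error U A[crit U EG error]]: least fixpoint, start Z0 = Sat(A[crit U EG error]) = {Err, Recv, Grant, Reset}, add states in Sat(¬error) with every successor in Z. Already a fixed point.
Sat(A[¬error U A[crit U EG error]]) = {Err, Recv, Grant, Reset}
Wait ∉ Sat(A[¬error U A[crit U EG error]]) = {Err, Recv, Grant, Reset}, so the formula does not hold at Wait.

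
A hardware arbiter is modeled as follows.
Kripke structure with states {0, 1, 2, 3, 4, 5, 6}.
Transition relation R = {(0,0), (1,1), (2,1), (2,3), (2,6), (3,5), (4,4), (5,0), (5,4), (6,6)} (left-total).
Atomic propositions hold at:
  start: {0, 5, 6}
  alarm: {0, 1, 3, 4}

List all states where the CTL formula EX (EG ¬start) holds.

Sat(¬start) = {1, 2, 3, 4}
EG ¬start: greatest fixpoint, start Z0 = {1, 2, 3, 4}, keep only states in Sat with some successor in Z. Z1 = {1, 2, 4}; fixed.
Sat(EG ¬start) = {1, 2, 4}
Sat(EX (EG ¬start)) = {s : some successor in {1, 2, 4}} = {1, 2, 4, 5}

{1, 2, 4, 5}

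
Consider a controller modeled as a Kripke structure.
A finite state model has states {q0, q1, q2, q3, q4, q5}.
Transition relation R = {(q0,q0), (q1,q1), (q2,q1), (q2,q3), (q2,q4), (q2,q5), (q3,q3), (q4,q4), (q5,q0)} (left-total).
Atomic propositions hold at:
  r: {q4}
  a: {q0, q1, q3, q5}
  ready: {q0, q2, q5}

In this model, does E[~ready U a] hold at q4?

No

Sat(~ready) = {q1, q3, q4}
E[~ready U a]: least fixpoint, start Z0 = Sat(a) = {q0, q1, q3, q5}, add states in Sat(~ready) with some successor in Z. Already a fixed point.
Sat(E[~ready U a]) = {q0, q1, q3, q5}
q4 ∉ Sat(E[~ready U a]) = {q0, q1, q3, q5}, so the formula does not hold at q4.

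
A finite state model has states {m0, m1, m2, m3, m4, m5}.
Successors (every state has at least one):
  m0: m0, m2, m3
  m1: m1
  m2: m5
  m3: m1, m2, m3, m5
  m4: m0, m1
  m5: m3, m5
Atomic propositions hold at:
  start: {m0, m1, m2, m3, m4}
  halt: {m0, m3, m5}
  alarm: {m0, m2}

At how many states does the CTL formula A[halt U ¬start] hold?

Sat(¬start) = {m5}
A[halt U ¬start]: least fixpoint, start Z0 = Sat(¬start) = {m5}, add states in Sat(halt) with every successor in Z. Already a fixed point.
Sat(A[halt U ¬start]) = {m5}
|Sat(A[halt U ¬start])| = |{m5}| = 1.

1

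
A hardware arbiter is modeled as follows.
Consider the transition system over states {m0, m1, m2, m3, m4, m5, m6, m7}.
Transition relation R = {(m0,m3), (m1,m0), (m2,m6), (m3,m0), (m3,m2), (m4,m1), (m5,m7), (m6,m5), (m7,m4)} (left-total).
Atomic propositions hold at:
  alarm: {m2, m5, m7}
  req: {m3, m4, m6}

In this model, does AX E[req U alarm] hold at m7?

E[req U alarm]: least fixpoint, start Z0 = Sat(alarm) = {m2, m5, m7}, add states in Sat(req) with some successor in Z. Z1 = {m2, m3, m5, m6, m7}; fixed.
Sat(E[req U alarm]) = {m2, m3, m5, m6, m7}
Sat(AX E[req U alarm]) = {s : every successor in {m2, m3, m5, m6, m7}} = {m0, m2, m5, m6}
m7 ∉ Sat(AX E[req U alarm]) = {m0, m2, m5, m6}, so the formula does not hold at m7.

No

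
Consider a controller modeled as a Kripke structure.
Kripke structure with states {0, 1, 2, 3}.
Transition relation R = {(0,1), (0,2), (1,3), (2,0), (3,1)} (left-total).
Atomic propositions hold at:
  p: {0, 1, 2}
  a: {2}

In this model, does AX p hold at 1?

Sat(AX p) = {s : every successor in {0, 1, 2}} = {0, 2, 3}
1 ∉ Sat(AX p) = {0, 2, 3}, so the formula does not hold at 1.

No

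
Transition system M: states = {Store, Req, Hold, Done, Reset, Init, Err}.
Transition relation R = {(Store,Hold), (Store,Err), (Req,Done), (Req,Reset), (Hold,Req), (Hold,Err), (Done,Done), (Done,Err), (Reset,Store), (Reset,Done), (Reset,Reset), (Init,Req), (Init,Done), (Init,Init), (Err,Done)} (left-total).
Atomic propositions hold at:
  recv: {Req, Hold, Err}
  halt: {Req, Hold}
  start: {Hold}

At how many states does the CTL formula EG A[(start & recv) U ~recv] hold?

3

Sat(start & recv) = {Hold}
Sat(~recv) = {Store, Done, Reset, Init}
A[(start & recv) U ~recv]: least fixpoint, start Z0 = Sat(~recv) = {Store, Done, Reset, Init}, add states in Sat(start & recv) with every successor in Z. Already a fixed point.
Sat(A[(start & recv) U ~recv]) = {Store, Done, Reset, Init}
EG A[(start & recv) U ~recv]: greatest fixpoint, start Z0 = {Store, Done, Reset, Init}, keep only states in Sat with some successor in Z. Z1 = {Done, Reset, Init}; fixed.
Sat(EG A[(start & recv) U ~recv]) = {Done, Reset, Init}
|Sat(EG A[(start & recv) U ~recv])| = |{Done, Reset, Init}| = 3.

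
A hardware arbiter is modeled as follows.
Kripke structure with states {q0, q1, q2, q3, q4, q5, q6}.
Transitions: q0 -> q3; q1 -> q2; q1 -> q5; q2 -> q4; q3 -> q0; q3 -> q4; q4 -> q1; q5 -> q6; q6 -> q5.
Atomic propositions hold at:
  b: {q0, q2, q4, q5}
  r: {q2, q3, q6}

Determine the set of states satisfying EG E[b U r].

{q0, q3, q5, q6}

E[b U r]: least fixpoint, start Z0 = Sat(r) = {q2, q3, q6}, add states in Sat(b) with some successor in Z. Z1 = {q0, q2, q3, q5, q6}; fixed.
Sat(E[b U r]) = {q0, q2, q3, q5, q6}
EG E[b U r]: greatest fixpoint, start Z0 = {q0, q2, q3, q5, q6}, keep only states in Sat with some successor in Z. Z1 = {q0, q3, q5, q6}; fixed.
Sat(EG E[b U r]) = {q0, q3, q5, q6}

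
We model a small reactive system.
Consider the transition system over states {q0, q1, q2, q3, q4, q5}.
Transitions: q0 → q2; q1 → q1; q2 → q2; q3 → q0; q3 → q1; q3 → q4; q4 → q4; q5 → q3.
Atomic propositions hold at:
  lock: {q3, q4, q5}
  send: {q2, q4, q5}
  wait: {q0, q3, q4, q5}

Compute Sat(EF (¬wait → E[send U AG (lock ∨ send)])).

Sat(¬wait) = {q1, q2}
Sat(lock ∨ send) = {q2, q3, q4, q5}
AG (lock ∨ send): greatest fixpoint, start Z0 = {q2, q3, q4, q5}, keep only states in Sat with every successor in Z. Z1 = {q2, q4, q5}; Z2 = {q2, q4}; fixed.
Sat(AG (lock ∨ send)) = {q2, q4}
E[send U AG (lock ∨ send)]: least fixpoint, start Z0 = Sat(AG (lock ∨ send)) = {q2, q4}, add states in Sat(send) with some successor in Z. Already a fixed point.
Sat(E[send U AG (lock ∨ send)]) = {q2, q4}
Sat(¬wait → E[send U AG (lock ∨ send)]) = {q0, q2, q3, q4, q5}
EF (¬wait → E[send U AG (lock ∨ send)]): least fixpoint, start Z0 = {q0, q2, q3, q4, q5}, add states with some successor in Z. Already a fixed point.
Sat(EF (¬wait → E[send U AG (lock ∨ send)])) = {q0, q2, q3, q4, q5}

{q0, q2, q3, q4, q5}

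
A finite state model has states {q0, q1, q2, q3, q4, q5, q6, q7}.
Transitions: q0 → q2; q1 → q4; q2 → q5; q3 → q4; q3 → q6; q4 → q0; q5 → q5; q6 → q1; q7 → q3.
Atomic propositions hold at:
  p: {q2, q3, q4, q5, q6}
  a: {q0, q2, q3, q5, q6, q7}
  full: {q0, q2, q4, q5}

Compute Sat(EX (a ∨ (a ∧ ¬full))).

{q0, q2, q3, q4, q5, q7}

Sat(¬full) = {q1, q3, q6, q7}
Sat(a ∧ ¬full) = {q3, q6, q7}
Sat(a ∨ (a ∧ ¬full)) = {q0, q2, q3, q5, q6, q7}
Sat(EX (a ∨ (a ∧ ¬full))) = {s : some successor in {q0, q2, q3, q5, q6, q7}} = {q0, q2, q3, q4, q5, q7}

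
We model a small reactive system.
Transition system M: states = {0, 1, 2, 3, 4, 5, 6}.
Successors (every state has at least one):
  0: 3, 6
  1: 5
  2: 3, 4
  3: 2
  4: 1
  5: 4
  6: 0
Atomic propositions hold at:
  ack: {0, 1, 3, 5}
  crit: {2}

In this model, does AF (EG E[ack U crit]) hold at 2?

E[ack U crit]: least fixpoint, start Z0 = Sat(crit) = {2}, add states in Sat(ack) with some successor in Z. Z1 = {2, 3}; Z2 = {0, 2, 3}; fixed.
Sat(E[ack U crit]) = {0, 2, 3}
EG E[ack U crit]: greatest fixpoint, start Z0 = {0, 2, 3}, keep only states in Sat with some successor in Z. Already a fixed point.
Sat(EG E[ack U crit]) = {0, 2, 3}
AF (EG E[ack U crit]): least fixpoint, start Z0 = {0, 2, 3}, add states with every successor in Z. Z1 = {0, 2, 3, 6}; fixed.
Sat(AF (EG E[ack U crit])) = {0, 2, 3, 6}
2 ∈ Sat(AF (EG E[ack U crit])) = {0, 2, 3, 6}, so the formula holds at 2.

Yes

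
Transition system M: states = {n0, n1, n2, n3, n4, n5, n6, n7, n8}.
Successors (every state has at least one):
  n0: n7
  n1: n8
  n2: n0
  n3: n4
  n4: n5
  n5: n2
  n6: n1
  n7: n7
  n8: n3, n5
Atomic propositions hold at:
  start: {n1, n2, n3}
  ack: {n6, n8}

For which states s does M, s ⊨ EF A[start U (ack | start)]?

Sat(ack | start) = {n1, n2, n3, n6, n8}
A[start U (ack | start)]: least fixpoint, start Z0 = Sat((ack | start)) = {n1, n2, n3, n6, n8}, add states in Sat(start) with every successor in Z. Already a fixed point.
Sat(A[start U (ack | start)]) = {n1, n2, n3, n6, n8}
EF A[start U (ack | start)]: least fixpoint, start Z0 = {n1, n2, n3, n6, n8}, add states with some successor in Z. Z1 = {n1, n2, n3, n5, n6, n8}; Z2 = {n1, n2, n3, n4, n5, n6, n8}; fixed.
Sat(EF A[start U (ack | start)]) = {n1, n2, n3, n4, n5, n6, n8}

{n1, n2, n3, n4, n5, n6, n8}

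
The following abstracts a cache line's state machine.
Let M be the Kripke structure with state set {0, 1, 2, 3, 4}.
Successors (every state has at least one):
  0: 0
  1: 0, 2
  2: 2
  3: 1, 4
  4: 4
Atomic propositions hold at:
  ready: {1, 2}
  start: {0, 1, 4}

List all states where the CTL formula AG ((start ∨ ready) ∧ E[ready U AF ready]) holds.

Sat(start ∨ ready) = {0, 1, 2, 4}
AF ready: least fixpoint, start Z0 = {1, 2}, add states with every successor in Z. Already a fixed point.
Sat(AF ready) = {1, 2}
E[ready U AF ready]: least fixpoint, start Z0 = Sat(AF ready) = {1, 2}, add states in Sat(ready) with some successor in Z. Already a fixed point.
Sat(E[ready U AF ready]) = {1, 2}
Sat((start ∨ ready) ∧ E[ready U AF ready]) = {1, 2}
AG ((start ∨ ready) ∧ E[ready U AF ready]): greatest fixpoint, start Z0 = {1, 2}, keep only states in Sat with every successor in Z. Z1 = {2}; fixed.
Sat(AG ((start ∨ ready) ∧ E[ready U AF ready])) = {2}

{2}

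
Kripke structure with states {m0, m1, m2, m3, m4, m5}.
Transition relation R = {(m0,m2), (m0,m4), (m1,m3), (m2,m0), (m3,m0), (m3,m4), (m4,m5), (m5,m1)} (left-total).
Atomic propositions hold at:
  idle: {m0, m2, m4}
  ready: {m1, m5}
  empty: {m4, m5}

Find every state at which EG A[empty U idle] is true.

A[empty U idle]: least fixpoint, start Z0 = Sat(idle) = {m0, m2, m4}, add states in Sat(empty) with every successor in Z. Already a fixed point.
Sat(A[empty U idle]) = {m0, m2, m4}
EG A[empty U idle]: greatest fixpoint, start Z0 = {m0, m2, m4}, keep only states in Sat with some successor in Z. Z1 = {m0, m2}; fixed.
Sat(EG A[empty U idle]) = {m0, m2}

{m0, m2}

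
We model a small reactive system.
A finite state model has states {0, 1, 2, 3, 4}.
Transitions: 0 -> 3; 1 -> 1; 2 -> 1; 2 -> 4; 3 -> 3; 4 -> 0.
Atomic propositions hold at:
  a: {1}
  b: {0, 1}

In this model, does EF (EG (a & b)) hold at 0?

Sat(a & b) = {1}
EG (a & b): greatest fixpoint, start Z0 = {1}, keep only states in Sat with some successor in Z. Already a fixed point.
Sat(EG (a & b)) = {1}
EF (EG (a & b)): least fixpoint, start Z0 = {1}, add states with some successor in Z. Z1 = {1, 2}; fixed.
Sat(EF (EG (a & b))) = {1, 2}
0 ∉ Sat(EF (EG (a & b))) = {1, 2}, so the formula does not hold at 0.

No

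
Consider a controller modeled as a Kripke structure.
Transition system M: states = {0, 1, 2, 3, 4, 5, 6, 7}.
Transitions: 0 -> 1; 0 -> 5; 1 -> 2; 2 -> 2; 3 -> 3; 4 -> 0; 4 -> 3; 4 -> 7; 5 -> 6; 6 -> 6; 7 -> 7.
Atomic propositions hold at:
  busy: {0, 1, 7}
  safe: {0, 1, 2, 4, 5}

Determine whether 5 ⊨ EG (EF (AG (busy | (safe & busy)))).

Sat(safe & busy) = {0, 1}
Sat(busy | (safe & busy)) = {0, 1, 7}
AG (busy | (safe & busy)): greatest fixpoint, start Z0 = {0, 1, 7}, keep only states in Sat with every successor in Z. Z1 = {7}; fixed.
Sat(AG (busy | (safe & busy))) = {7}
EF (AG (busy | (safe & busy))): least fixpoint, start Z0 = {7}, add states with some successor in Z. Z1 = {4, 7}; fixed.
Sat(EF (AG (busy | (safe & busy)))) = {4, 7}
EG (EF (AG (busy | (safe & busy)))): greatest fixpoint, start Z0 = {4, 7}, keep only states in Sat with some successor in Z. Already a fixed point.
Sat(EG (EF (AG (busy | (safe & busy))))) = {4, 7}
5 ∉ Sat(EG (EF (AG (busy | (safe & busy))))) = {4, 7}, so the formula does not hold at 5.

No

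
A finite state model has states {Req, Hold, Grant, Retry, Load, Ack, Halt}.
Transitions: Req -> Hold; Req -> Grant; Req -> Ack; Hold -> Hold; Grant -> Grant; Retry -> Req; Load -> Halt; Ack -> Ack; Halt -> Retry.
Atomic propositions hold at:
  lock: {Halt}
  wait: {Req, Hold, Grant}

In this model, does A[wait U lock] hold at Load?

No

A[wait U lock]: least fixpoint, start Z0 = Sat(lock) = {Halt}, add states in Sat(wait) with every successor in Z. Already a fixed point.
Sat(A[wait U lock]) = {Halt}
Load ∉ Sat(A[wait U lock]) = {Halt}, so the formula does not hold at Load.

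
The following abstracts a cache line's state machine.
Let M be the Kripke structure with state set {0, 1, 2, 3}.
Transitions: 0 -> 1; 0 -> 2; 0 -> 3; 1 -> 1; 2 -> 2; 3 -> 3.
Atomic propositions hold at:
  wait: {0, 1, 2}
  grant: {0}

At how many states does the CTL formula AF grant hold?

AF grant: least fixpoint, start Z0 = {0}, add states with every successor in Z. Already a fixed point.
Sat(AF grant) = {0}
|Sat(AF grant)| = |{0}| = 1.

1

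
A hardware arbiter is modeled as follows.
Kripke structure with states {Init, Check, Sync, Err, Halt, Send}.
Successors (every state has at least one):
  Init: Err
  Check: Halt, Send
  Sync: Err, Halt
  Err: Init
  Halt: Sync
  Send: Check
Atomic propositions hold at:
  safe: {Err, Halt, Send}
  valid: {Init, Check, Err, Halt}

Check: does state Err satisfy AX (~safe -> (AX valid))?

Yes

Sat(~safe) = {Init, Check, Sync}
Sat(AX valid) = {s : every successor in {Init, Check, Err, Halt}} = {Init, Sync, Err, Send}
Sat(~safe -> (AX valid)) = {Init, Sync, Err, Halt, Send}
Sat(AX (~safe -> (AX valid))) = {s : every successor in {Init, Sync, Err, Halt, Send}} = {Init, Check, Sync, Err, Halt}
Err ∈ Sat(AX (~safe -> (AX valid))) = {Init, Check, Sync, Err, Halt}, so the formula holds at Err.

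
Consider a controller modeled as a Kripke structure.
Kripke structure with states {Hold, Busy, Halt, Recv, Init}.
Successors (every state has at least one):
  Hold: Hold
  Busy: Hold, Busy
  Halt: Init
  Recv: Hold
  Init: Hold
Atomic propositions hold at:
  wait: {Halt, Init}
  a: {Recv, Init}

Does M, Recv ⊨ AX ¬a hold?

Sat(¬a) = {Hold, Busy, Halt}
Sat(AX ¬a) = {s : every successor in {Hold, Busy, Halt}} = {Hold, Busy, Recv, Init}
Recv ∈ Sat(AX ¬a) = {Hold, Busy, Recv, Init}, so the formula holds at Recv.

Yes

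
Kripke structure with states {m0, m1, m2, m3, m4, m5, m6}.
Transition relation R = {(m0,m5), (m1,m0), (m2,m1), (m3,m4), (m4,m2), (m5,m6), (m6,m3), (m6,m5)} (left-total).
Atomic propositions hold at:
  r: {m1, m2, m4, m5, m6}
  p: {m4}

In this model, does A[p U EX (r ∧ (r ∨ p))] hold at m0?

Yes

Sat(r ∨ p) = {m1, m2, m4, m5, m6}
Sat(r ∧ (r ∨ p)) = {m1, m2, m4, m5, m6}
Sat(EX (r ∧ (r ∨ p))) = {s : some successor in {m1, m2, m4, m5, m6}} = {m0, m2, m3, m4, m5, m6}
A[p U EX (r ∧ (r ∨ p))]: least fixpoint, start Z0 = Sat(EX (r ∧ (r ∨ p))) = {m0, m2, m3, m4, m5, m6}, add states in Sat(p) with every successor in Z. Already a fixed point.
Sat(A[p U EX (r ∧ (r ∨ p))]) = {m0, m2, m3, m4, m5, m6}
m0 ∈ Sat(A[p U EX (r ∧ (r ∨ p))]) = {m0, m2, m3, m4, m5, m6}, so the formula holds at m0.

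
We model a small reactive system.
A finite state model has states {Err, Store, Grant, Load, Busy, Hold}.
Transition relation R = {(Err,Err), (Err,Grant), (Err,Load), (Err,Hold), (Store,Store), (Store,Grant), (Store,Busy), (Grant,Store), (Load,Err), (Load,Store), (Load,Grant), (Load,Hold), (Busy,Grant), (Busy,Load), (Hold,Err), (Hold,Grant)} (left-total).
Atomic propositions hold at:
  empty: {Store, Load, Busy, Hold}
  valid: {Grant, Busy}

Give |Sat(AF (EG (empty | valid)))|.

5

Sat(empty | valid) = {Store, Grant, Load, Busy, Hold}
EG (empty | valid): greatest fixpoint, start Z0 = {Store, Grant, Load, Busy, Hold}, keep only states in Sat with some successor in Z. Already a fixed point.
Sat(EG (empty | valid)) = {Store, Grant, Load, Busy, Hold}
AF (EG (empty | valid)): least fixpoint, start Z0 = {Store, Grant, Load, Busy, Hold}, add states with every successor in Z. Already a fixed point.
Sat(AF (EG (empty | valid))) = {Store, Grant, Load, Busy, Hold}
|Sat(AF (EG (empty | valid)))| = |{Store, Grant, Load, Busy, Hold}| = 5.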